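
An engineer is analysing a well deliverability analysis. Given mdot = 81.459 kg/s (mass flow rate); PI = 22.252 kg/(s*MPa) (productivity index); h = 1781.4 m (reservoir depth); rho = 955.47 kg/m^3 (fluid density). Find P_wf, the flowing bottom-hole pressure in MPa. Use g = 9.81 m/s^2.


Step 1: P_i = rho*g*h/1e6 = 955.47*9.81*1781.4/1e6 = 16.69735 MPa
Step 2: P_wf = P_i - mdot/PI = 16.69735 - 81.459/22.252 = 13.037 MPa
P_wf = 13.037 MPa


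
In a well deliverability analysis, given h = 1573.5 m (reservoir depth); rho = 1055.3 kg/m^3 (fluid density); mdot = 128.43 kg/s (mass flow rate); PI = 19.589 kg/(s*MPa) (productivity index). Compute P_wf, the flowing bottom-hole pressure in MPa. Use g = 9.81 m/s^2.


Step 1: P_i = rho*g*h/1e6 = 1055.3*9.81*1573.5/1e6 = 16.28965 MPa
Step 2: P_wf = P_i - mdot/PI = 16.28965 - 128.43/19.589 = 9.7334 MPa
P_wf = 9.7334 MPa


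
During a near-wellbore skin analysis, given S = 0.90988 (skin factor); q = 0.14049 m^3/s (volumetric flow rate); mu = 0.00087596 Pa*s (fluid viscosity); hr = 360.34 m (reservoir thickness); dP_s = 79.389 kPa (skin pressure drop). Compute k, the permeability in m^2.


k = S*q*mu / (2*pi*dP_s*1000*hr)
k = 0.90988*0.14049*0.00087596 / (2*pi*79.389*1000*360.34)
k = 6.2296e-13 m^2


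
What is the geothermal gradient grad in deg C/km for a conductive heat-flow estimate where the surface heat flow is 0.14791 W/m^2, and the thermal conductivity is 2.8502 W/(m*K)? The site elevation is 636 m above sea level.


grad = q * 1000 / k
grad = 0.14791 * 1000 / 2.8502
grad = 51.895 deg C/km


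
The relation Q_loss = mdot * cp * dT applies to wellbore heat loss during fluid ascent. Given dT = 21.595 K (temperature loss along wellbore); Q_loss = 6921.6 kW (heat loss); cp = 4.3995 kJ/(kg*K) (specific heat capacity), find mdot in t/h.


mdot = Q_loss / (cp * dT)
mdot = 6921.6 / (4.3995 * 21.595)
mdot = 72.85342 kg/s
Convert: 72.85342 kg/s * 3.6 = 262.27 t/h
mdot = 262.27 t/h


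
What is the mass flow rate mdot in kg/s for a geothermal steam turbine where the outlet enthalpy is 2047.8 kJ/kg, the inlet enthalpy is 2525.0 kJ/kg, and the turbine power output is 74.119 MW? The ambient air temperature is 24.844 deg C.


mdot = P * 1000 / (h_in - h_out)
mdot = 74.119 * 1000 / (2525.0 - 2047.8)
mdot = 155.32 kg/s


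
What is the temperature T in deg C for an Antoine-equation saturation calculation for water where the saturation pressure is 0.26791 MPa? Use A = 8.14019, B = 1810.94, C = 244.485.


T = B / (A - log10(P_sat * 760 / 0.101325)) - C
T = 1810.94 / (8.14019 - log10(0.26791 * 760 / 0.101325)) - 244.485
T = 129.90 deg C


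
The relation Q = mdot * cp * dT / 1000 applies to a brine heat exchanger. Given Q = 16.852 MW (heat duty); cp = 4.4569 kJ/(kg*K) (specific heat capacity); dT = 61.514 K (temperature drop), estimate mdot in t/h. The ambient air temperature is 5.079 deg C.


mdot = Q * 1000 / (cp * dT)
mdot = 16.852 * 1000 / (4.4569 * 61.514)
mdot = 61.46736 kg/s
Convert: 61.46736 kg/s * 3.6 = 221.28 t/h
mdot = 221.28 t/h


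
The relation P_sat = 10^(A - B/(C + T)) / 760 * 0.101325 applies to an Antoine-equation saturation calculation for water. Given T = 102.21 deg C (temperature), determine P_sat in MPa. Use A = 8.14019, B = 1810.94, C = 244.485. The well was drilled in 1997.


P_sat = 10^(A - B/(C + T)) / 760 * 0.101325
P_sat = 10^(8.14019 - 1810.94/(244.485 + 102.21)) / 760 * 0.101325
P_sat = 0.11007 MPa


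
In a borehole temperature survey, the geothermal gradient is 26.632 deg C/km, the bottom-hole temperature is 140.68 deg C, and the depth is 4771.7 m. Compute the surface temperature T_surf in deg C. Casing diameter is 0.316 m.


T_surf = T_d - grad * d / 1000
T_surf = 140.68 - 26.632 * 4771.7 / 1000
T_surf = 13.600 deg C


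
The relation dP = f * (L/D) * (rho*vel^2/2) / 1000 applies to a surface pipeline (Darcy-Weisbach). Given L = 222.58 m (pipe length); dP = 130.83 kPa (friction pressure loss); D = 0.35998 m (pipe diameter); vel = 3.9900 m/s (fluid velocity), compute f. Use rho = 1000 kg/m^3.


f = dP*1000 / ((L/D)*(rho*vel^2/2))
f = 130.83*1000 / ((222.58/0.35998)*(1000*3.9900^2/2))
f = 0.026582


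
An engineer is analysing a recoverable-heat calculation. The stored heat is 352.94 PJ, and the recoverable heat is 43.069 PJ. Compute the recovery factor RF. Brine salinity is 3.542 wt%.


RF = Q_rec / Q_s
RF = 43.069 / 352.94
RF = 0.12203


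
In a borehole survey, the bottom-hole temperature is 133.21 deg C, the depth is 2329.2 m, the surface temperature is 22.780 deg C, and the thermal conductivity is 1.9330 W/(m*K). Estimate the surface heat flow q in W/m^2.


Step 1: grad = (T_d - T_surf)/d * 1000 = (133.21 - 22.78)/2329.2 * 1000 = 47.41113 deg C/km
Step 2: q = k * grad / 1000 = 1.933 * 47.41113 / 1000 = 0.091646 W/m^2
q = 0.091646 W/m^2


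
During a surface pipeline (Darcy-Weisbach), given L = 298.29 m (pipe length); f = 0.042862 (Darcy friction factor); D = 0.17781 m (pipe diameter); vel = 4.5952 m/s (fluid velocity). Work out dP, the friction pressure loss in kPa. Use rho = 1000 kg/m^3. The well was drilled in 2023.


dP = f * (L/D) * (rho*vel^2/2) / 1000
dP = 0.042862 * (298.29/0.17781) * (1000*4.5952^2/2) / 1000
dP = 759.16 kPa


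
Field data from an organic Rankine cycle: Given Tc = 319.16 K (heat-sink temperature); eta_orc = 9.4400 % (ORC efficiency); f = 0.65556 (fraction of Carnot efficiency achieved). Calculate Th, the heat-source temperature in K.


Th = Tc / (1 - (eta_orc/100)/f)
Th = 319.16 / (1 - (9.4400/100)/0.65556)
Th = 372.85 K


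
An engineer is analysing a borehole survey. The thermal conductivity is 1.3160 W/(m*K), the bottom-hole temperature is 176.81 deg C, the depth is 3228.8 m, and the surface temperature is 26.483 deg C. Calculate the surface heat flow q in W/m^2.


Step 1: grad = (T_d - T_surf)/d * 1000 = (176.81 - 26.483)/3228.8 * 1000 = 46.55816 deg C/km
Step 2: q = k * grad / 1000 = 1.316 * 46.55816 / 1000 = 0.061271 W/m^2
q = 0.061271 W/m^2


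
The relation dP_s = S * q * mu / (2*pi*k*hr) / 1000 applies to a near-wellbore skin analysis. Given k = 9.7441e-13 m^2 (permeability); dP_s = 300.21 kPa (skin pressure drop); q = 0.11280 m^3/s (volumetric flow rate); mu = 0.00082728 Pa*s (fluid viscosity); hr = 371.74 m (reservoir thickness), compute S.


S = dP_s * 1000 * 2*pi*k*hr / (q*mu)
S = 300.21 * 1000 * 2*pi*9.7441e-13*371.74 / (0.11280*0.00082728)
S = 7.3219


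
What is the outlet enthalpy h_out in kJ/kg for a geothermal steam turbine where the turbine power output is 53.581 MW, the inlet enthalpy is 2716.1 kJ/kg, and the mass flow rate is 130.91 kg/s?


h_out = h_in - P * 1000 / mdot
h_out = 2716.1 - 53.581 * 1000 / 130.91
h_out = 2306.8 kJ/kg


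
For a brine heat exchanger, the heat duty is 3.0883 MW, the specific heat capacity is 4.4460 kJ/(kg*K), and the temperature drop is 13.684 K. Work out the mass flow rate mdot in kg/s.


mdot = Q * 1000 / (cp * dT)
mdot = 3.0883 * 1000 / (4.4460 * 13.684)
mdot = 50.762 kg/s


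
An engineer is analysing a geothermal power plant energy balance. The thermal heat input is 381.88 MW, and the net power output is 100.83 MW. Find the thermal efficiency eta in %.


eta = W_net / Q_in * 100
eta = 100.83 / 381.88 * 100
eta = 26.404 %


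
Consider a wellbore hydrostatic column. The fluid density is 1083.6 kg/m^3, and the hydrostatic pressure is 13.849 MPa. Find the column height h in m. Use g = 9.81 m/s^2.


h = P * 1e6 / (g * rho)
h = 13.849 * 1e6 / (9.81 * 1083.6)
h = 1302.8 m


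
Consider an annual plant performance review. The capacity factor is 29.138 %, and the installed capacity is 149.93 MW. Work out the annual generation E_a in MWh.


E_a = CF / 100 * cap * 8760
E_a = 29.138 / 100 * 149.93 * 8760
E_a = 3.8269e+05 MWh


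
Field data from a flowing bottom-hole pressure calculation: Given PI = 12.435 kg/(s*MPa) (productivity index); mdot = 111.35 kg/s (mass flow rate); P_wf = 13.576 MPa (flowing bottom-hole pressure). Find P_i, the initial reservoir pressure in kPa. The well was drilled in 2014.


P_i = P_wf + mdot / PI
P_i = 13.576 + 111.35 / 12.435
P_i = 22.53056 MPa
Convert: 22.53056 MPa * 1000.0 = 22531 kPa
P_i = 22531 kPa


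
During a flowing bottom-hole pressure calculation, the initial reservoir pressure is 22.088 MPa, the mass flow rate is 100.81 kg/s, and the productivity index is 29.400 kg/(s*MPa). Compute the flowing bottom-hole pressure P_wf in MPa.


P_wf = P_i - mdot / PI
P_wf = 22.088 - 100.81 / 29.400
P_wf = 18.659 MPa


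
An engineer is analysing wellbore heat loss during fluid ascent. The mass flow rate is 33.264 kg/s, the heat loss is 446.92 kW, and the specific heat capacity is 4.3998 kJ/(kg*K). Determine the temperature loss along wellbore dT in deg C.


dT = Q_loss / (mdot * cp)
dT = 446.92 / (33.264 * 4.3998)
dT = 3.053672 K
Convert (temperature difference, 1 K = 1 deg C): 3.053672 K = 3.053672 deg C
dT = 3.0537 deg C


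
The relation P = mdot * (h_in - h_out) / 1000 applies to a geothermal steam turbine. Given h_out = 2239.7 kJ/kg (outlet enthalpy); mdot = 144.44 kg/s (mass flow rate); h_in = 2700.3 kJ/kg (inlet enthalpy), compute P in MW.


P = mdot * (h_in - h_out) / 1000
P = 144.44 * (2700.3 - 2239.7) / 1000
P = 66.529 MW


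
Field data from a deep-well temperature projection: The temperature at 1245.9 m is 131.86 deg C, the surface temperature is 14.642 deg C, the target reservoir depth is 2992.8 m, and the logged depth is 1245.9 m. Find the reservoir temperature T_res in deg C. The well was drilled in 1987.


Step 1: grad = (T_d1 - T_surf)/d1 * 1000 = (131.86 - 14.642)/1245.9 * 1000 = 94.08299 deg C/km
Step 2: T_res = T_surf + grad*d2/1000 = 14.642 + 94.08299*2992.8/1000 = 296.21 deg C
T_res = 296.21 deg C


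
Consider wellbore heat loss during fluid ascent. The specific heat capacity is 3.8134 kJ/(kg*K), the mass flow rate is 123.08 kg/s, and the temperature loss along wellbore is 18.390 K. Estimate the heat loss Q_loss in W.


Q_loss = mdot * cp * dT
Q_loss = 123.08 * 3.8134 * 18.390
Q_loss = 8631.407 kW
Convert: 8631.407 kW * 1000.0 = 8.6314e+06 W
Q_loss = 8.6314e+06 W


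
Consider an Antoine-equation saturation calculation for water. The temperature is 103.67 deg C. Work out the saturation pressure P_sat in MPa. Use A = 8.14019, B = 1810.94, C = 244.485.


P_sat = 10^(A - B/(C + T)) / 760 * 0.101325
P_sat = 10^(8.14019 - 1810.94/(244.485 + 103.67)) / 760 * 0.101325
P_sat = 0.11576 MPa


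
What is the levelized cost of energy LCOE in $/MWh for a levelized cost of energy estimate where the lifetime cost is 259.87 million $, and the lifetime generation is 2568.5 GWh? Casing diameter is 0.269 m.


LCOE = C_tot / E_tot * 100
LCOE = 259.87 / 2568.5 * 100
LCOE = 10.11758 cents/kWh
Convert: 10.11758 cents/kWh * 10.0 = 101.18 $/MWh
LCOE = 101.18 $/MWh


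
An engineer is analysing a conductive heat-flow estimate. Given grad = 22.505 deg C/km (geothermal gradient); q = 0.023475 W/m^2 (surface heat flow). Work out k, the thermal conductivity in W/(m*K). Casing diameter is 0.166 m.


k = q * 1000 / grad
k = 0.023475 * 1000 / 22.505
k = 1.0431 W/(m*K)


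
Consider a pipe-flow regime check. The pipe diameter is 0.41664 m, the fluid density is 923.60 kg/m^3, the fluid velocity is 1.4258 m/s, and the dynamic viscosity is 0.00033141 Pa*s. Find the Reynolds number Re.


Re = rho * vel * D / mu
Re = 923.60 * 1.4258 * 0.41664 / 0.00033141
Re = 1.6555e+06


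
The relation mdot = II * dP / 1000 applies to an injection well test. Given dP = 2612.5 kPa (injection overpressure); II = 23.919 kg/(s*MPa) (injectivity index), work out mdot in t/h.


mdot = II * dP / 1000
mdot = 23.919 * 2612.5 / 1000
mdot = 62.48839 kg/s
Convert: 62.48839 kg/s * 3.6 = 224.96 t/h
mdot = 224.96 t/h


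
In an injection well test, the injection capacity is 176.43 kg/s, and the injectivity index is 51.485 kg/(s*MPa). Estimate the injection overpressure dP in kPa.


dP = mdot * 1000 / II
dP = 176.43 * 1000 / 51.485
dP = 3426.8 kPa


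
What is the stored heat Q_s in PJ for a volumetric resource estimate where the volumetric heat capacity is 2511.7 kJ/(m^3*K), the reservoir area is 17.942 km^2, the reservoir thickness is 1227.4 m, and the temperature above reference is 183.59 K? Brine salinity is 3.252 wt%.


Step 1: Vr = A*1e6*hr = 17.942*1e6*1227.4 = 2.202201e+10 m^3
Step 2: Q_s = Vr*rhoc*dT/1e12 = 2.202201e+10*2511.7*183.59/1e12 = 10155 PJ
Q_s = 10155 PJ


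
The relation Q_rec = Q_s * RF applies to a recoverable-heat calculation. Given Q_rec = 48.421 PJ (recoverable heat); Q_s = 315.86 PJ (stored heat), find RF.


RF = Q_rec / Q_s
RF = 48.421 / 315.86
RF = 0.15330


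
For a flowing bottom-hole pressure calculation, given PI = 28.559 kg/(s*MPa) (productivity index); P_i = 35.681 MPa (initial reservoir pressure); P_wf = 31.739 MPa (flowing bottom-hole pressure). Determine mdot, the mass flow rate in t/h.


mdot = (P_i - P_wf) * PI
mdot = (35.681 - 31.739) * 28.559
mdot = 112.5796 kg/s
Convert: 112.5796 kg/s * 3.6 = 405.29 t/h
mdot = 405.29 t/h


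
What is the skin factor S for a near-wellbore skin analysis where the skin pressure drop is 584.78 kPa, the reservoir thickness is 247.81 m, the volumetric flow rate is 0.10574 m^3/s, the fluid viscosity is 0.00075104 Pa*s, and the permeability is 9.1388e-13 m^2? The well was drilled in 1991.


S = dP_s * 1000 * 2*pi*k*hr / (q*mu)
S = 584.78 * 1000 * 2*pi*9.1388e-13*247.81 / (0.10574*0.00075104)
S = 10.478


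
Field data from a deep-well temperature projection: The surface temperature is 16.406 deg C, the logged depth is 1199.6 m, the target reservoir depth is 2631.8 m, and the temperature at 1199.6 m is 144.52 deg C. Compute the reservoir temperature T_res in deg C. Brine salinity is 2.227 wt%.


Step 1: grad = (T_d1 - T_surf)/d1 * 1000 = (144.52 - 16.406)/1199.6 * 1000 = 106.7973 deg C/km
Step 2: T_res = T_surf + grad*d2/1000 = 16.406 + 106.7973*2631.8/1000 = 297.48 deg C
T_res = 297.48 deg C


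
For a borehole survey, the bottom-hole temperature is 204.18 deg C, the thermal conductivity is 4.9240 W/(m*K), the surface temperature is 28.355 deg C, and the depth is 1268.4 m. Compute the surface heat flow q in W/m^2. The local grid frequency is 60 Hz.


Step 1: grad = (T_d - T_surf)/d * 1000 = (204.18 - 28.355)/1268.4 * 1000 = 138.6195 deg C/km
Step 2: q = k * grad / 1000 = 4.924 * 138.6195 / 1000 = 0.68256 W/m^2
q = 0.68256 W/m^2


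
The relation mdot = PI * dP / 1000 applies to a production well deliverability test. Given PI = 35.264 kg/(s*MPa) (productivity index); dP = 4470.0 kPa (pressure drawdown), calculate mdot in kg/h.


mdot = PI * dP / 1000
mdot = 35.264 * 4470.0 / 1000
mdot = 157.6301 kg/s
Convert: 157.6301 kg/s * 3600.0 = 5.6747e+05 kg/h
mdot = 5.6747e+05 kg/h


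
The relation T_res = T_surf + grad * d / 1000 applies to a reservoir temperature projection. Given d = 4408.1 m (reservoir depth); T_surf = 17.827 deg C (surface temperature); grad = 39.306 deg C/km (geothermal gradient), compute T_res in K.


T_res = T_surf + grad * d / 1000
T_res = 17.827 + 39.306 * 4408.1 / 1000
T_res = 191.0918 deg C
Convert to K: 191.0918 + 273.15 = 464.24 K
T_res = 464.24 K


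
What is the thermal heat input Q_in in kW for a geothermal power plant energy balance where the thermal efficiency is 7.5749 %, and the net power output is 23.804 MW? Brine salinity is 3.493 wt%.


Q_in = W_net / (eta / 100)
Q_in = 23.804 / (7.5749 / 100)
Q_in = 314.2484 MW
Convert: 314.2484 MW * 1000.0 = 3.1425e+05 kW
Q_in = 3.1425e+05 kW


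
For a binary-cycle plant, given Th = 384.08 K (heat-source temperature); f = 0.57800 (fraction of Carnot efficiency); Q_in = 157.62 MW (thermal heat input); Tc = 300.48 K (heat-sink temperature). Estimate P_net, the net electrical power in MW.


Step 1: eta = (1 - Tc/Th)*f = (1 - 300.48/384.08)*0.578 = 0.1258092
Step 2: P_net = eta * Q_in = 0.1258092 * 157.62 = 19.830 MW
P_net = 19.830 MW


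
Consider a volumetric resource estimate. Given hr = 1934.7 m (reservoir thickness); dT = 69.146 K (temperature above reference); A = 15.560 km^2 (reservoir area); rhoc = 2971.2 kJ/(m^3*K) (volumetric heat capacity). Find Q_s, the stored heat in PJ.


Step 1: Vr = A*1e6*hr = 15.56*1e6*1934.7 = 3.010393e+10 m^3
Step 2: Q_s = Vr*rhoc*dT/1e12 = 3.010393e+10*2971.2*69.146/1e12 = 6184.7 PJ
Q_s = 6184.7 PJ


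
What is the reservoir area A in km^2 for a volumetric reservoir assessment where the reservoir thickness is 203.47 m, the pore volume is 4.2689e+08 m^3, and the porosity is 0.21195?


A = Vp / (1e6 * hr * phi)
A = 4.2689e+08 / (1e6 * 203.47 * 0.21195)
A = 9.8988 km^2


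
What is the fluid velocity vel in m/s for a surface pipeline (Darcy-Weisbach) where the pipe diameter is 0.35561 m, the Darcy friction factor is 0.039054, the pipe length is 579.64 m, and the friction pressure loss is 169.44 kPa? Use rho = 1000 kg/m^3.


vel = sqrt(dP*1000*2*D / (f*L*rho))
vel = sqrt(169.44*1000*2*0.35561 / (0.039054*579.64*1000))
vel = 2.3073 m/s


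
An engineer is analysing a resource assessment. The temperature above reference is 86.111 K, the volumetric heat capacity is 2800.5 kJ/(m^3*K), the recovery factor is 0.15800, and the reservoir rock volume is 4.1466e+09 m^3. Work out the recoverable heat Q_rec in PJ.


Step 1: Q_s = Vr*rhoc*dT/1e12 = 4.1466e+09*2800.5*86.111/1e12 = 999.9686 PJ
Step 2: Q_rec = Q_s * RF = 999.9686 * 0.158 = 158.00 PJ
Q_rec = 158.00 PJ


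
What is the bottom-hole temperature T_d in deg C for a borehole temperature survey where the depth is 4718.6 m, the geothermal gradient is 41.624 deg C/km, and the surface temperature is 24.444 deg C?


T_d = T_surf + grad * d / 1000
T_d = 24.444 + 41.624 * 4718.6 / 1000
T_d = 220.85 deg C


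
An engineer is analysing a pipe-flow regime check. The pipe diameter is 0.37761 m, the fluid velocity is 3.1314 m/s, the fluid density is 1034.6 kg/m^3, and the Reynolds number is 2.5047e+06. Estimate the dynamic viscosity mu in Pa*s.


mu = rho * vel * D / Re
mu = 1034.6 * 3.1314 * 0.37761 / 2.5047e+06
mu = 0.00048843 Pa*s


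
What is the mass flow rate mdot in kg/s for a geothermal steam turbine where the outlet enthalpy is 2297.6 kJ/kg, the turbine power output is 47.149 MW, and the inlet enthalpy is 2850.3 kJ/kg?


mdot = P * 1000 / (h_in - h_out)
mdot = 47.149 * 1000 / (2850.3 - 2297.6)
mdot = 85.307 kg/s


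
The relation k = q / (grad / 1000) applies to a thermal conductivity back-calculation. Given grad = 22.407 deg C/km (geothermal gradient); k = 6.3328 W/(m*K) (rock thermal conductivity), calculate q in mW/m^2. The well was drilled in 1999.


q = k * grad / 1000
q = 6.3328 * 22.407 / 1000
q = 0.1418990 W/m^2
Convert: 0.1418990 W/m^2 * 1000.0 = 141.90 mW/m^2
q = 141.90 mW/m^2


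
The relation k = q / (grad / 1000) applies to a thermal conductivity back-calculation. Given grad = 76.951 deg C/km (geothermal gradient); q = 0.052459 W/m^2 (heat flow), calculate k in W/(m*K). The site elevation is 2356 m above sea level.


k = q / (grad / 1000)
k = 0.052459 / (76.951 / 1000)
k = 0.68172 W/(m*K)


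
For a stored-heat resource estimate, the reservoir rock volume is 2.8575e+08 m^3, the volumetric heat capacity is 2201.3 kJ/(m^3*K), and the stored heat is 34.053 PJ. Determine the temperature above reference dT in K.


dT = Q_s * 1e12 / (Vr * rhoc)
dT = 34.053 * 1e12 / (2.8575e+08 * 2201.3)
dT = 54.136 K


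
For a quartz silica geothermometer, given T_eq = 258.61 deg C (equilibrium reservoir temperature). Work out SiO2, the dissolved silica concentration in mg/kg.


SiO2 = 10^(5.19 - 1309/(T_eq + 273.15))
SiO2 = 10^(5.19 - 1309/(258.61 + 273.15))
SiO2 = 535.01 mg/kg


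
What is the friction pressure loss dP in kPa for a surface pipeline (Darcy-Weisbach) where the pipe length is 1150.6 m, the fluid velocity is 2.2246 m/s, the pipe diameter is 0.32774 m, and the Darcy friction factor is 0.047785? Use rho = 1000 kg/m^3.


dP = f * (L/D) * (rho*vel^2/2) / 1000
dP = 0.047785 * (1150.6/0.32774) * (1000*2.2246^2/2) / 1000
dP = 415.11 kPa


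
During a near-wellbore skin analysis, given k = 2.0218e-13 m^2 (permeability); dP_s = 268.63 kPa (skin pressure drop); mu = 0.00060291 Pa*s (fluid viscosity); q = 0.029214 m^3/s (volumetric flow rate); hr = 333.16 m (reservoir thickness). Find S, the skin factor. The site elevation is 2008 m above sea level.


S = dP_s * 1000 * 2*pi*k*hr / (q*mu)
S = 268.63 * 1000 * 2*pi*2.0218e-13*333.16 / (0.029214*0.00060291)
S = 6.4548


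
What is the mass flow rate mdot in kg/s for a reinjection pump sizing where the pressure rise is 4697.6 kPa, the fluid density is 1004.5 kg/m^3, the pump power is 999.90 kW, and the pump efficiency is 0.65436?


mdot = P_pump * rho * eta / dP
mdot = 999.90 * 1004.5 * 0.65436 / 4697.6
mdot = 139.91 kg/s


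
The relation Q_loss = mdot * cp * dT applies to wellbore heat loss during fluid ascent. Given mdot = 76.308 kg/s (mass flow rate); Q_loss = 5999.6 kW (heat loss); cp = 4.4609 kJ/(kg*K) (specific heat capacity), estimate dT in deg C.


dT = Q_loss / (mdot * cp)
dT = 5999.6 / (76.308 * 4.4609)
dT = 17.62502 K
Convert (temperature difference, 1 K = 1 deg C): 17.62502 K = 17.62502 deg C
dT = 17.625 deg C


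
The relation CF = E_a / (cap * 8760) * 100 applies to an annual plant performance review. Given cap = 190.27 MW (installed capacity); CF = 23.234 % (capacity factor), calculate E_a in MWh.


E_a = CF / 100 * cap * 8760
E_a = 23.234 / 100 * 190.27 * 8760
E_a = 3.8726e+05 MWh


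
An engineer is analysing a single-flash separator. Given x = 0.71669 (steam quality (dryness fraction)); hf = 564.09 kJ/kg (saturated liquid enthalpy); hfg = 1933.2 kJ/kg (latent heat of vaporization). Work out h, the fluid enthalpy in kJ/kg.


h = hf + x * hfg
h = 564.09 + 0.71669 * 1933.2
h = 1949.6 kJ/kg


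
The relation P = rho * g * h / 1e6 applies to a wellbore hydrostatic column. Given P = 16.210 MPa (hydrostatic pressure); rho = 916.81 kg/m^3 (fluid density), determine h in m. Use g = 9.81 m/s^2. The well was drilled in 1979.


h = P * 1e6 / (g * rho)
h = 16.210 * 1e6 / (9.81 * 916.81)
h = 1802.3 m


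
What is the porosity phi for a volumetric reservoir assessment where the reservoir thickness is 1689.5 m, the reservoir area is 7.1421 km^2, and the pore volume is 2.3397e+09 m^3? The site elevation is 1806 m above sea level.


phi = Vp / (A * 1e6 * hr)
phi = 2.3397e+09 / (7.1421 * 1e6 * 1689.5)
phi = 0.19390


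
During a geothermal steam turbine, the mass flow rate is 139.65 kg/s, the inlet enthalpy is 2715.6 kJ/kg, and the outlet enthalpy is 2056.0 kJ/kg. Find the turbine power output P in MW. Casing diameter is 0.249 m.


P = mdot * (h_in - h_out) / 1000
P = 139.65 * (2715.6 - 2056.0) / 1000
P = 92.113 MW


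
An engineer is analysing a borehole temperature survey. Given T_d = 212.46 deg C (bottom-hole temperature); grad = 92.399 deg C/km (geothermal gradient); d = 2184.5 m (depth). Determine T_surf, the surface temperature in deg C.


T_surf = T_d - grad * d / 1000
T_surf = 212.46 - 92.399 * 2184.5 / 1000
T_surf = 10.614 deg C


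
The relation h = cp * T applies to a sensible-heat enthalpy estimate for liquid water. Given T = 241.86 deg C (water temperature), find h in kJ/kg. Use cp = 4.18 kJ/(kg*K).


h = cp * T
h = 4.18 * 241.86
h = 1011.0 kJ/kg


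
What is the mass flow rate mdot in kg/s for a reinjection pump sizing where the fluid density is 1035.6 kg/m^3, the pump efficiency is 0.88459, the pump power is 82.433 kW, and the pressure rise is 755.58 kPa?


mdot = P_pump * rho * eta / dP
mdot = 82.433 * 1035.6 * 0.88459 / 755.58
mdot = 99.944 kg/s


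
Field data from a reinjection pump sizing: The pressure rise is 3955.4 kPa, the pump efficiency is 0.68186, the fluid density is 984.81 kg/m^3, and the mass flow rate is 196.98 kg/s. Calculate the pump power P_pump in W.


P_pump = mdot * dP / (rho * eta)
P_pump = 196.98 * 3955.4 / (984.81 * 0.68186)
P_pump = 1160.286 kW
Convert: 1160.286 kW * 1000.0 = 1.1603e+06 W
P_pump = 1.1603e+06 W


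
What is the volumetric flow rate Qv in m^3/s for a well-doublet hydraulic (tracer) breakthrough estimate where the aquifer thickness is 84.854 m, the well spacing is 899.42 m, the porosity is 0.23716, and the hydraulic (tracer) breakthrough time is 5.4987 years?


Qv = pi*hr*phi*L^2 / (3*t_bt*365.25*86400)
Qv = pi*84.854*0.23716*899.42^2 / (3*5.4987*365.25*86400)
Qv = 0.098243 m^3/s


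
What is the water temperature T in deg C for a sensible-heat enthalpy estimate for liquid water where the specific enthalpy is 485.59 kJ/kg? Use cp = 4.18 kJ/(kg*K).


T = h / cp
T = 485.59 / 4.18
T = 116.17 deg C


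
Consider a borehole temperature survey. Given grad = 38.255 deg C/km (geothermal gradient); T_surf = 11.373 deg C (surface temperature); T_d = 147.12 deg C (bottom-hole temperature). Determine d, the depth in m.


d = (T_d - T_surf) / grad * 1000
d = (147.12 - 11.373) / 38.255 * 1000
d = 3548.5 m


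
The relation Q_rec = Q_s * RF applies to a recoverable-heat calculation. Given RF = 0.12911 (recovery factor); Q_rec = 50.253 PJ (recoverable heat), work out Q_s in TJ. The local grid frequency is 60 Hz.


Q_s = Q_rec / RF
Q_s = 50.253 / 0.12911
Q_s = 389.2262 PJ
Convert: 389.2262 PJ * 1000.0 = 3.8923e+05 TJ
Q_s = 3.8923e+05 TJ


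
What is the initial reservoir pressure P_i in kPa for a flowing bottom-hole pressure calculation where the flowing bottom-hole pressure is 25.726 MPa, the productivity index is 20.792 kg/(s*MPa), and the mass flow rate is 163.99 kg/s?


P_i = P_wf + mdot / PI
P_i = 25.726 + 163.99 / 20.792
P_i = 33.61317 MPa
Convert: 33.61317 MPa * 1000.0 = 33613 kPa
P_i = 33613 kPa


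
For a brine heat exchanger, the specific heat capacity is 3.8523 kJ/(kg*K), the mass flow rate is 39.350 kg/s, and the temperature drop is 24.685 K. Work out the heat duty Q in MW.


Q = mdot * cp * dT / 1000
Q = 39.350 * 3.8523 * 24.685 / 1000
Q = 3.7419 MW


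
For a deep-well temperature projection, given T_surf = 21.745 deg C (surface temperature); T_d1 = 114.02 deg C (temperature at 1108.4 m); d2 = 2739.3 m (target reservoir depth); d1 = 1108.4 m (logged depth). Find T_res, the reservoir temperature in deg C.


Step 1: grad = (T_d1 - T_surf)/d1 * 1000 = (114.02 - 21.745)/1108.4 * 1000 = 83.25063 deg C/km
Step 2: T_res = T_surf + grad*d2/1000 = 21.745 + 83.25063*2739.3/1000 = 249.79 deg C
T_res = 249.79 deg C


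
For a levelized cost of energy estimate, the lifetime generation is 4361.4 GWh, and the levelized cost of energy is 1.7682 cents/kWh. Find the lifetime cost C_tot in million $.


C_tot = LCOE / 100 * E_tot
C_tot = 1.7682 / 100 * 4361.4
C_tot = 77.118 million $


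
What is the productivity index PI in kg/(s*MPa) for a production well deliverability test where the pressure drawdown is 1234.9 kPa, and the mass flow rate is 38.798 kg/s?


PI = mdot * 1000 / dP
PI = 38.798 * 1000 / 1234.9
PI = 31.418 kg/(s*MPa)


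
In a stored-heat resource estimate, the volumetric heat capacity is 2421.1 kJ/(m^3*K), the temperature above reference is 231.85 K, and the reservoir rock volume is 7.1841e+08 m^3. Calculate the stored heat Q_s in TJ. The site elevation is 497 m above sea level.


Q_s = Vr * rhoc * dT / 1e12
Q_s = 7.1841e+08 * 2421.1 * 231.85 / 1e12
Q_s = 403.2665 PJ
Convert: 403.2665 PJ * 1000.0 = 4.0327e+05 TJ
Q_s = 4.0327e+05 TJ


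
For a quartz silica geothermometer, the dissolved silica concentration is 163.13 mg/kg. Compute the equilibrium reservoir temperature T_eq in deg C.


T_eq = 1309 / (5.19 - log10(SiO2)) - 273.15
T_eq = 1309 / (5.19 - log10(163.13)) - 273.15
T_eq = 166.49 deg C


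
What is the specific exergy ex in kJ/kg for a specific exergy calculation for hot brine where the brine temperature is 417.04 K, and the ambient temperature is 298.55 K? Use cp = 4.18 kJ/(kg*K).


ex = cp * ((T_b - T_0) - T_0 * ln(T_b/T_0))
ex = 4.18 * ((417.04 - 298.55) - 298.55 * ln(417.04/298.55))
ex = 78.171 kJ/kg


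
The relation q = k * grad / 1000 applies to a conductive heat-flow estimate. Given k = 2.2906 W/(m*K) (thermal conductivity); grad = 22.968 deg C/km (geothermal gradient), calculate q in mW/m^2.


q = k * grad / 1000
q = 2.2906 * 22.968 / 1000
q = 0.05261050 W/m^2
Convert: 0.05261050 W/m^2 * 1000.0 = 52.610 mW/m^2
q = 52.610 mW/m^2


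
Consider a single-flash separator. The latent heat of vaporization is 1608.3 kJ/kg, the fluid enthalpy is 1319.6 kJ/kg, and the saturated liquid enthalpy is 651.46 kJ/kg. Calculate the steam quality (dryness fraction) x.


x = (h - hf) / hfg
x = (1319.6 - 651.46) / 1608.3
x = 0.41543


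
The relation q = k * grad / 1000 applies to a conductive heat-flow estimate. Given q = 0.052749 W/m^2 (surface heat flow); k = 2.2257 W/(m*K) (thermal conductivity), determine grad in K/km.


grad = q * 1000 / k
grad = 0.052749 * 1000 / 2.2257
grad = 23.69996 deg C/km
Convert: 23.69996 deg C/km * 1.0 = 23.700 K/km
grad = 23.700 K/km


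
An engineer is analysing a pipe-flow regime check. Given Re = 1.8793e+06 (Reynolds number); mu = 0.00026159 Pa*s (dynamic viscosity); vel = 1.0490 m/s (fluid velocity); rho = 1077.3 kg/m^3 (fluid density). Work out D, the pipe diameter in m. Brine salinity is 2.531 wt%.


D = Re * mu / (rho * vel)
D = 1.8793e+06 * 0.00026159 / (1077.3 * 1.0490)
D = 0.43502 m


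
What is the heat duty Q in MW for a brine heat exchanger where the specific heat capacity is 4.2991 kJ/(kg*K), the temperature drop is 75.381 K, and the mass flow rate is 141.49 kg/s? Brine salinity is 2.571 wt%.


Q = mdot * cp * dT / 1000
Q = 141.49 * 4.2991 * 75.381 / 1000
Q = 45.853 MW


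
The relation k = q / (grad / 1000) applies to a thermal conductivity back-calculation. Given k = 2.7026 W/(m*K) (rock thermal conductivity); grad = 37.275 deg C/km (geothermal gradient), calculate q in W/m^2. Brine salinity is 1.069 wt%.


q = k * grad / 1000
q = 2.7026 * 37.275 / 1000
q = 0.10074 W/m^2


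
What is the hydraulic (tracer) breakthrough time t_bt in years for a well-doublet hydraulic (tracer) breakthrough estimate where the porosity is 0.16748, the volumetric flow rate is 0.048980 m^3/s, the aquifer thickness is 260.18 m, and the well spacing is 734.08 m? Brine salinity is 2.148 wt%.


t_bt = pi * hr * phi * L^2 / (3 * Qv) / (365.25*86400)
t_bt = pi * 260.18 * 0.16748 * 734.08^2 / (3 * 0.048980) / (365.25*86400)
t_bt = 15.909 years


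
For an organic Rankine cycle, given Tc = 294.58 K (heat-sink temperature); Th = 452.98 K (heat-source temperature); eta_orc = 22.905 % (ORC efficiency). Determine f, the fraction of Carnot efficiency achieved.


f = (eta_orc/100) / (1 - Tc/Th)
f = (22.905/100) / (1 - 294.58/452.98)
f = 0.65502


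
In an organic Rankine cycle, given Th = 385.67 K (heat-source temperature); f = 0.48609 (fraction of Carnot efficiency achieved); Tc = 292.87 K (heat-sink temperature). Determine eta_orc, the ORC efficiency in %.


eta_orc = (1 - Tc/Th) * f * 100
eta_orc = (1 - 292.87/385.67) * 0.48609 * 100
eta_orc = 11.696 %


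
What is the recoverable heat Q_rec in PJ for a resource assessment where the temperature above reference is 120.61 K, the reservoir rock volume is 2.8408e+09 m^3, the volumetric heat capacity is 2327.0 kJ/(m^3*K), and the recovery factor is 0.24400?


Step 1: Q_s = Vr*rhoc*dT/1e12 = 2.8408e+09*2327.0*120.61/1e12 = 797.2974 PJ
Step 2: Q_rec = Q_s * RF = 797.2974 * 0.244 = 194.54 PJ
Q_rec = 194.54 PJ


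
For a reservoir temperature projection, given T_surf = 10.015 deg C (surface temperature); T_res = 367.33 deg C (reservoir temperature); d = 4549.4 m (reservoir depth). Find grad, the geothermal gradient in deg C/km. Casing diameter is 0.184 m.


grad = (T_res - T_surf) / d * 1000
grad = (367.33 - 10.015) / 4549.4 * 1000
grad = 78.541 deg C/km


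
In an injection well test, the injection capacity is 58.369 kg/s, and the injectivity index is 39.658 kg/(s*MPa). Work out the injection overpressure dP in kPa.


dP = mdot * 1000 / II
dP = 58.369 * 1000 / 39.658
dP = 1471.8 kPa


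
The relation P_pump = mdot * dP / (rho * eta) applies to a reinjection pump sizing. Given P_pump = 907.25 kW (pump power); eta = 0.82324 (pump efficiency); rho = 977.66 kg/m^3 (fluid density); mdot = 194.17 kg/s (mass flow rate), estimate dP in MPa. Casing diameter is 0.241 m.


dP = P_pump * rho * eta / mdot
dP = 907.25 * 977.66 * 0.82324 / 194.17
dP = 3760.617 kPa
Convert: 3760.617 kPa * 0.001 = 3.7606 MPa
dP = 3.7606 MPa


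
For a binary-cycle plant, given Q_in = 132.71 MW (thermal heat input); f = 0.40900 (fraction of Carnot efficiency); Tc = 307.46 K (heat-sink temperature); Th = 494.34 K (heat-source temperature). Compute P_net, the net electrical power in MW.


Step 1: eta = (1 - Tc/Th)*f = (1 - 307.46/494.34)*0.409 = 0.1546181
Step 2: P_net = eta * Q_in = 0.1546181 * 132.71 = 20.519 MW
P_net = 20.519 MW


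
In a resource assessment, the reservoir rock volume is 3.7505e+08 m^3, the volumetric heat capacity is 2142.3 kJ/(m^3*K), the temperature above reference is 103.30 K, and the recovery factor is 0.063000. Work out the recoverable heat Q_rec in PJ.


Step 1: Q_s = Vr*rhoc*dT/1e12 = 3.7505e+08*2142.3*103.3/1e12 = 82.99841 PJ
Step 2: Q_rec = Q_s * RF = 82.99841 * 0.063 = 5.2289 PJ
Q_rec = 5.2289 PJ


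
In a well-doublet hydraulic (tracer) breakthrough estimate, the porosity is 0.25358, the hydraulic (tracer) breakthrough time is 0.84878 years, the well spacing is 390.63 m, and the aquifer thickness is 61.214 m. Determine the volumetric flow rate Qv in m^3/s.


Qv = pi*hr*phi*L^2 / (3*t_bt*365.25*86400)
Qv = pi*61.214*0.25358*390.63^2 / (3*0.84878*365.25*86400)
Qv = 0.092603 m^3/s


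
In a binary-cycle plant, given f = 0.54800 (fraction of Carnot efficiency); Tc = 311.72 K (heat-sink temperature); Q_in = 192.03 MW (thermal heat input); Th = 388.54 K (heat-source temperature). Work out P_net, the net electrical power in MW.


Step 1: eta = (1 - Tc/Th)*f = (1 - 311.72/388.54)*0.548 = 0.1083476
Step 2: P_net = eta * Q_in = 0.1083476 * 192.03 = 20.806 MW
P_net = 20.806 MW


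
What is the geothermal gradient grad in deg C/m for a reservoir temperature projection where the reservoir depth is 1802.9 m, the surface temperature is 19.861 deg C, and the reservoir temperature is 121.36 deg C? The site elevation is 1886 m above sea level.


grad = (T_res - T_surf) / d * 1000
grad = (121.36 - 19.861) / 1802.9 * 1000
grad = 56.29763 deg C/km
Convert: 56.29763 deg C/km * 0.001 = 0.056298 deg C/m
grad = 0.056298 deg C/m


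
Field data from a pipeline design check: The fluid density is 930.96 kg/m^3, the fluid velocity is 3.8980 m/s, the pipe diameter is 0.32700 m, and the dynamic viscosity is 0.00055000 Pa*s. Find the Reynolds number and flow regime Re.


Step 1: Re = rho*vel*D/mu = 930.96*3.898*0.327/0.00055 = 2.1575e+06
Step 2: Re = 2.1575e+06 > 4000, so flow is turbulent.
Re = 2.1575e+06 (turbulent)


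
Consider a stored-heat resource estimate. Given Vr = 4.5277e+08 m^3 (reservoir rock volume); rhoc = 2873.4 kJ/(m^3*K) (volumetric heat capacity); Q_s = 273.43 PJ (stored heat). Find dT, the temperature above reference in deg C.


dT = Q_s * 1e12 / (Vr * rhoc)
dT = 273.43 * 1e12 / (4.5277e+08 * 2873.4)
dT = 210.1708 K
Convert (temperature difference, 1 K = 1 deg C): 210.1708 K = 210.1708 deg C
dT = 210.17 deg C


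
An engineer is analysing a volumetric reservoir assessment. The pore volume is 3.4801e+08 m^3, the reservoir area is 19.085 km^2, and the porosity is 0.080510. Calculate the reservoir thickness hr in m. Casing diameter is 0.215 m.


hr = Vp / (A * 1e6 * phi)
hr = 3.4801e+08 / (19.085 * 1e6 * 0.080510)
hr = 226.49 m


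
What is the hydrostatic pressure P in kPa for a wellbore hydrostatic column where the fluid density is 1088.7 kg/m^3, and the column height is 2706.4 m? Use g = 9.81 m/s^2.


P = rho * g * h / 1e6
P = 1088.7 * 9.81 * 2706.4 / 1e6
P = 28.90475 MPa
Convert: 28.90475 MPa * 1000.0 = 28905 kPa
P = 28905 kPa


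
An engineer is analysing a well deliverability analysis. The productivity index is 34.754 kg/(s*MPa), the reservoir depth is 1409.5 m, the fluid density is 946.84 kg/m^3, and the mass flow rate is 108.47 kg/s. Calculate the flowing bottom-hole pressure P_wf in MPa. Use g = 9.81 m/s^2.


Step 1: P_i = rho*g*h/1e6 = 946.84*9.81*1409.5/1e6 = 13.09214 MPa
Step 2: P_wf = P_i - mdot/PI = 13.09214 - 108.47/34.754 = 9.9711 MPa
P_wf = 9.9711 MPa


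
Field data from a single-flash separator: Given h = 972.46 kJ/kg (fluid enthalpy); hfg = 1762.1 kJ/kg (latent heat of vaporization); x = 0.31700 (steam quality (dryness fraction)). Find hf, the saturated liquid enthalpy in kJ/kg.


hf = h - x * hfg
hf = 972.46 - 0.31700 * 1762.1
hf = 413.87 kJ/kg


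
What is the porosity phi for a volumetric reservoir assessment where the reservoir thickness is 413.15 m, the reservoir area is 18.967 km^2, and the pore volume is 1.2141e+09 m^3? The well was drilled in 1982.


phi = Vp / (A * 1e6 * hr)
phi = 1.2141e+09 / (18.967 * 1e6 * 413.15)
phi = 0.15493


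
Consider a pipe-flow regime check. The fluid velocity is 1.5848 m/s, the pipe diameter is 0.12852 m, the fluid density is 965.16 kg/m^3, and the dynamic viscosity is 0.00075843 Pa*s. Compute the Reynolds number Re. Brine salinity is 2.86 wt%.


Re = rho * vel * D / mu
Re = 965.16 * 1.5848 * 0.12852 / 0.00075843
Re = 2.5920e+05


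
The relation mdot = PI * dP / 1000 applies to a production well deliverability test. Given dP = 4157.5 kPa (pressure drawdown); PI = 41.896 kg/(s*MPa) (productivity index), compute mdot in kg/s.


mdot = PI * dP / 1000
mdot = 41.896 * 4157.5 / 1000
mdot = 174.18 kg/s


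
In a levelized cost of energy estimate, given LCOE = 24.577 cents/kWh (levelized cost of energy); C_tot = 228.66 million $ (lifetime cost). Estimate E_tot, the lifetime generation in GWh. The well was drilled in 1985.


E_tot = C_tot / LCOE * 100
E_tot = 228.66 / 24.577 * 100
E_tot = 930.38 GWh


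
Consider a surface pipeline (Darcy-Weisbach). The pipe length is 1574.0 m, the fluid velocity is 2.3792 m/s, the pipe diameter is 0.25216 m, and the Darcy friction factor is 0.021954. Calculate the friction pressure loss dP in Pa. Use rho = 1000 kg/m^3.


dP = f * (L/D) * (rho*vel^2/2) / 1000
dP = 0.021954 * (1574.0/0.25216) * (1000*2.3792^2/2) / 1000
dP = 387.8592 kPa
Convert: 387.8592 kPa * 1000.0 = 3.8786e+05 Pa
dP = 3.8786e+05 Pa


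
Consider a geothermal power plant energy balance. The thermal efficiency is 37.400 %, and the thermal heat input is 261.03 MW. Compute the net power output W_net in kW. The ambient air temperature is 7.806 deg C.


W_net = eta / 100 * Q_in
W_net = 37.400 / 100 * 261.03
W_net = 97.62522 MW
Convert: 97.62522 MW * 1000.0 = 97625 kW
W_net = 97625 kW


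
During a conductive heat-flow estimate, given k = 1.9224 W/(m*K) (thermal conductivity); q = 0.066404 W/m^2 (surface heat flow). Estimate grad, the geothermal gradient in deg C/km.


grad = q * 1000 / k
grad = 0.066404 * 1000 / 1.9224
grad = 34.542 deg C/km


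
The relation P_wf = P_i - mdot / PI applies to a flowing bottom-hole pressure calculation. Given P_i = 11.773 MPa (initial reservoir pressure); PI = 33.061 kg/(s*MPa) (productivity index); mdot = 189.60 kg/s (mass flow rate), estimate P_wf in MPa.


P_wf = P_i - mdot / PI
P_wf = 11.773 - 189.60 / 33.061
P_wf = 6.0381 MPa


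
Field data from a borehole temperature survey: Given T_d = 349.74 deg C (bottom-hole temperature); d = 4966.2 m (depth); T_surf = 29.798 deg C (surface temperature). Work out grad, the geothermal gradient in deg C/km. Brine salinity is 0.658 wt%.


grad = (T_d - T_surf) / d * 1000
grad = (349.74 - 29.798) / 4966.2 * 1000
grad = 64.424 deg C/km


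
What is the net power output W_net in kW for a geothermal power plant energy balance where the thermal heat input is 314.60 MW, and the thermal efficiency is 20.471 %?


W_net = eta / 100 * Q_in
W_net = 20.471 / 100 * 314.60
W_net = 64.40177 MW
Convert: 64.40177 MW * 1000.0 = 64402 kW
W_net = 64402 kW
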